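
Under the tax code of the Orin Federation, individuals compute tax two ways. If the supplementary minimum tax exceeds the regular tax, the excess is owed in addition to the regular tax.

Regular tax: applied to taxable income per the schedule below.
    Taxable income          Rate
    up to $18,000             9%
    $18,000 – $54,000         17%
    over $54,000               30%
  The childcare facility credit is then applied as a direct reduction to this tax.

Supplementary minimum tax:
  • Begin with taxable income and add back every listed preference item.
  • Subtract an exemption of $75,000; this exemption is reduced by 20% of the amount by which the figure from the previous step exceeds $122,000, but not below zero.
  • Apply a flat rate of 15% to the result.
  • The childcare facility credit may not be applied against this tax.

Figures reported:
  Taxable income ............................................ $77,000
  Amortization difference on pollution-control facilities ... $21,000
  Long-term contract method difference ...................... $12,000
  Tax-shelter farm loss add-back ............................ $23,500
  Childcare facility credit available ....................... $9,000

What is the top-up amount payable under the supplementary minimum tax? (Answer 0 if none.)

Regular tax:
  $18,000 × 9% = $1,620
  $36,000 × 17% = $6,120
  $23,000 × 30% = $6,900
  → $14,640
  Less childcare facility credit $9,000 → $5,640

Supplementary minimum tax:
  Adjusted income: $77,000 + $21,000 + $12,000 + $23,500 = $133,500
  Exemption: $75,000 − 20% × ($133,500 − $122,000) = $75,000 − $2,300 = $72,700
  Base: $133,500 − $72,700 = $60,800
  $60,800 × 15% = $9,120

Excess of supplementary minimum tax over regular tax: $9,120 − $5,640 = $3,480.

$3,480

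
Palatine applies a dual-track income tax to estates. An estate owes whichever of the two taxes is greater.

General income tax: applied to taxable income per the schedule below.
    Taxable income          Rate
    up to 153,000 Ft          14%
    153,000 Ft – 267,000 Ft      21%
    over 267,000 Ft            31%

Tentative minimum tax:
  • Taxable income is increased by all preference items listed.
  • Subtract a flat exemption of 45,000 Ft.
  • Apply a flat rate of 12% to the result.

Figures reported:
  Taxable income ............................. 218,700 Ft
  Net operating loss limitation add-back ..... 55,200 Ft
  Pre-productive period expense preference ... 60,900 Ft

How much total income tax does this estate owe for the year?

35,217 Ft

Tentative minimum tax:
  Adjusted income: 218,700 Ft + 55,200 Ft + 60,900 Ft = 334,800 Ft
  Less exemption 45,000 Ft → base 289,800 Ft
  289,800 Ft × 12% = 34,776 Ft

General income tax:
  153,000 Ft × 14% = 21,420 Ft
  65,700 Ft × 21% = 13,797 Ft
  → 35,217 Ft

35,217 Ft > 34,776 Ft, so the general income tax governs.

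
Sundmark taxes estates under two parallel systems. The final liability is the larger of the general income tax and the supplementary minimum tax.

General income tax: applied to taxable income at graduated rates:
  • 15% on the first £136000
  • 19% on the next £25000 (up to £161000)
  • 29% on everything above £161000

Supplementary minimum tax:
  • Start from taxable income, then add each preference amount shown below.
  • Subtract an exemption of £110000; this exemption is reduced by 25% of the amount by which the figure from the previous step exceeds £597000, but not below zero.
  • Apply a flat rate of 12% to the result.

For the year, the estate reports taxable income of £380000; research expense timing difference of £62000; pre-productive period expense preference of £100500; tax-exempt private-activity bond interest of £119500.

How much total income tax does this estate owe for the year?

Supplementary minimum tax:
  Adjusted income: £380000 + £62000 + £100500 + £119500 = £662000
  Exemption: £110000 − 25% × (£662000 − £597000) = £110000 − £16250 = £93750
  Base: £662000 − £93750 = £568250
  £568250 × 12% = £68190

General income tax:
  £136000 × 15% = £20400
  £25000 × 19% = £4750
  £219000 × 29% = £63510
  → £88660

£88660 > £68190, so the general income tax governs.

£88660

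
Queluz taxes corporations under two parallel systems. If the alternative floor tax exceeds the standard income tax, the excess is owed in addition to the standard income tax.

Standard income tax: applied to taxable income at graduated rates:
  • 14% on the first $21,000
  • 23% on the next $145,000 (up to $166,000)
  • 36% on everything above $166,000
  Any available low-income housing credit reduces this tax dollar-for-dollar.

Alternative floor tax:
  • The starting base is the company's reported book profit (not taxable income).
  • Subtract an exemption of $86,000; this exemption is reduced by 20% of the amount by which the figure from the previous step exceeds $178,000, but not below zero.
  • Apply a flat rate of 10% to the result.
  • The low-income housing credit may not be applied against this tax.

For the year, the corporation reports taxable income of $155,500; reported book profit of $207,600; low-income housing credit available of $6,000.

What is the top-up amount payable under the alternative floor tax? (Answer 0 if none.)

$0

Alternative floor tax:
  Base (reported book profit): $207,600
  Exemption: $86,000 − 20% × ($207,600 − $178,000) = $86,000 − $5,920 = $80,080
  Base: $207,600 − $80,080 = $127,520
  $127,520 × 10% = $12,752

Standard income tax:
  $21,000 × 14% = $2,940
  $134,500 × 23% = $30,935
  → $33,875
  Less low-income housing credit $6,000 → $27,875

$12,752 ≤ $27,875, so no add-on is due.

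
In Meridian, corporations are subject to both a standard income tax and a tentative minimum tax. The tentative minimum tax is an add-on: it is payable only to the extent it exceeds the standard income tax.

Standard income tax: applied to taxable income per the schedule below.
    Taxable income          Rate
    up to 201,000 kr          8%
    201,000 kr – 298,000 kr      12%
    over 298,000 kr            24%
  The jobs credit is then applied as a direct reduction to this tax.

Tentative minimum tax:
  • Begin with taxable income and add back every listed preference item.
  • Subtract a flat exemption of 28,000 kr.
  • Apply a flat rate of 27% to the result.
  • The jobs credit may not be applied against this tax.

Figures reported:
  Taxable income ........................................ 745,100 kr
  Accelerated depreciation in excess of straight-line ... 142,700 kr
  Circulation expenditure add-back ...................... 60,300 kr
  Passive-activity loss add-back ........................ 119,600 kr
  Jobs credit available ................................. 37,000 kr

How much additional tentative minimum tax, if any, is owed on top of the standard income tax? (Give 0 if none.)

Tentative minimum tax:
  Adjusted income: 745,100 kr + 142,700 kr + 60,300 kr + 119,600 kr = 1,067,700 kr
  Less exemption 28,000 kr → base 1,039,700 kr
  1,039,700 kr × 27% = 280,719 kr

Standard income tax:
  201,000 kr × 8% = 16,080 kr
  97,000 kr × 12% = 11,640 kr
  447,100 kr × 24% = 107,304 kr
  → 135,024 kr
  Less jobs credit 37,000 kr → 98,024 kr

Excess of tentative minimum tax over standard income tax: 280,719 kr − 98,024 kr = 182,695 kr.

182,695 kr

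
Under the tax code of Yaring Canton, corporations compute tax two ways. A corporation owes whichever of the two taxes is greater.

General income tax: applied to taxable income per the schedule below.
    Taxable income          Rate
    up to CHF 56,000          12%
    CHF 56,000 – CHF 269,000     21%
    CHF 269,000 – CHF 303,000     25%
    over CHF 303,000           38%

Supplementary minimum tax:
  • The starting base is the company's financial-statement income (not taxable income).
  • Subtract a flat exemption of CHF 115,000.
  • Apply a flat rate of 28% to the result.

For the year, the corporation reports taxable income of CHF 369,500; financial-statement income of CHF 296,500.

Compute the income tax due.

CHF 85,220

Supplementary minimum tax:
  Base (financial-statement income): CHF 296,500
  Less exemption CHF 115,000 → base CHF 181,500
  CHF 181,500 × 28% = CHF 50,820

General income tax:
  CHF 56,000 × 12% = CHF 6,720
  CHF 213,000 × 21% = CHF 44,730
  CHF 34,000 × 25% = CHF 8,500
  CHF 66,500 × 38% = CHF 25,270
  → CHF 85,220

CHF 85,220 > CHF 50,820, so the general income tax governs.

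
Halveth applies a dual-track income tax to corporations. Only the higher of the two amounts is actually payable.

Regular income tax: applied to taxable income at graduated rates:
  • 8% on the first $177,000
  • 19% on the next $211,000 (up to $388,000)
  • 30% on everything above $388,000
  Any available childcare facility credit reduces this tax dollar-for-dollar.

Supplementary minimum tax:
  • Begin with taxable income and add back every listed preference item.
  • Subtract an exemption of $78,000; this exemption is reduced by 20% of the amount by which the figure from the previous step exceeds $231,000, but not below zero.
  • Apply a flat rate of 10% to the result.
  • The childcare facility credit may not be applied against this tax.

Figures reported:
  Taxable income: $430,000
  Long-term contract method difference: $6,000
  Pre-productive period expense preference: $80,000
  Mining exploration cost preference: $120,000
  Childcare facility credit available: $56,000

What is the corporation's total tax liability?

$63,600

Regular income tax:
  $177,000 × 8% = $14,160
  $211,000 × 19% = $40,090
  $42,000 × 30% = $12,600
  → $66,850
  Less childcare facility credit $56,000 → $10,850

Supplementary minimum tax:
  Adjusted income: $430,000 + $6,000 + $80,000 + $120,000 = $636,000
  Exemption: 20% × ($636,000 − $231,000) = $81,000 ≥ $78,000, so the exemption is fully phased out
  Base: $636,000 − $0 = $636,000
  $636,000 × 10% = $63,600

$63,600 > $10,850, so the supplementary minimum tax is the binding amount.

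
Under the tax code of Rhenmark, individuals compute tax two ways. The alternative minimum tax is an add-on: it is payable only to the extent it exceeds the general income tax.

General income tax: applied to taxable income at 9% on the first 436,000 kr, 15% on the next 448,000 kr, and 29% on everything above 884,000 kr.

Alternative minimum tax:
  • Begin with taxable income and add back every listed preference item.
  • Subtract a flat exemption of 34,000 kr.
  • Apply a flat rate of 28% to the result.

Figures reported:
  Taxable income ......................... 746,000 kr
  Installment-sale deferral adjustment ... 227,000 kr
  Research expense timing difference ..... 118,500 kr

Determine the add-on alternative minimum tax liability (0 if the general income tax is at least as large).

210,360 kr

Alternative minimum tax:
  Adjusted income: 746,000 kr + 227,000 kr + 118,500 kr = 1,091,500 kr
  Less exemption 34,000 kr → base 1,057,500 kr
  1,057,500 kr × 28% = 296,100 kr

General income tax:
  436,000 kr × 9% = 39,240 kr
  310,000 kr × 15% = 46,500 kr
  → 85,740 kr

Excess of alternative minimum tax over general income tax: 296,100 kr − 85,740 kr = 210,360 kr.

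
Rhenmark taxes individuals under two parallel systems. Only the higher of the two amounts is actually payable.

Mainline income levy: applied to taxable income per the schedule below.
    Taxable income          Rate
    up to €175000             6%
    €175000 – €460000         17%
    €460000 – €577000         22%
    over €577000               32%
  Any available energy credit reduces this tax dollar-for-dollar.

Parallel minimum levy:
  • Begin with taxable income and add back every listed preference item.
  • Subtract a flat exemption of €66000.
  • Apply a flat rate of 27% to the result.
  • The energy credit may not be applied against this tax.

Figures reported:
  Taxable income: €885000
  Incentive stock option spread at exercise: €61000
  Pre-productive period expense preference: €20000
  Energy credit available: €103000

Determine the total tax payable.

Mainline income levy:
  €175000 × 6% = €10500
  €285000 × 17% = €48450
  €117000 × 22% = €25740
  €308000 × 32% = €98560
  → €183250
  Less energy credit €103000 → €80250

Parallel minimum levy:
  Adjusted income: €885000 + €61000 + €20000 = €966000
  Less exemption €66000 → base €900000
  €900000 × 27% = €243000

€243000 > €80250, so the parallel minimum levy is the binding amount.

€243000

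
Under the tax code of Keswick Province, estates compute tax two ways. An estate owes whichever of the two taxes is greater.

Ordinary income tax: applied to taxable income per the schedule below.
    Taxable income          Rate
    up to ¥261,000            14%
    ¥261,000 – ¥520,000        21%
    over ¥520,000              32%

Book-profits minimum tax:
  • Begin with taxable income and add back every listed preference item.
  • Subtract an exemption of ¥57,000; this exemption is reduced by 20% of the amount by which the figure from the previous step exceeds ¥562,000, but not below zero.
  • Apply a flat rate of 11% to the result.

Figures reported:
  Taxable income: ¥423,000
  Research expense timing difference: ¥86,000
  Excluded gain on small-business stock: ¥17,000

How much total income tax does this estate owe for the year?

Ordinary income tax:
  ¥261,000 × 14% = ¥36,540
  ¥162,000 × 21% = ¥34,020
  → ¥70,560

Book-profits minimum tax:
  Adjusted income: ¥423,000 + ¥86,000 + ¥17,000 = ¥526,000
  Exemption: ¥526,000 ≤ ¥562,000, so full ¥57,000 applies
  Base: ¥526,000 − ¥57,000 = ¥469,000
  ¥469,000 × 11% = ¥51,590

¥70,560 > ¥51,590, so the ordinary income tax governs.

¥70,560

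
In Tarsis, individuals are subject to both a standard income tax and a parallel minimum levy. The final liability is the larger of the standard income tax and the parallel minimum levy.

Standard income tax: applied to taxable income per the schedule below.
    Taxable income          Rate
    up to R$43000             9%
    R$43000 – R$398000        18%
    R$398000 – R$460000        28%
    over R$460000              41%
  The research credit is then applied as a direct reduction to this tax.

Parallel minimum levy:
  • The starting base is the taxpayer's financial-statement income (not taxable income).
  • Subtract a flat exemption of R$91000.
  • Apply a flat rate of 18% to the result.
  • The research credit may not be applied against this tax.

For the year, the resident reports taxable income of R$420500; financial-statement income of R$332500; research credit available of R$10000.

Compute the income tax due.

Standard income tax:
  R$43000 × 9% = R$3870
  R$355000 × 18% = R$63900
  R$22500 × 28% = R$6300
  → R$74070
  Less research credit R$10000 → R$64070

Parallel minimum levy:
  Base (financial-statement income): R$332500
  Less exemption R$91000 → base R$241500
  R$241500 × 18% = R$43470

R$64070 > R$43470, so the standard income tax governs.

R$64070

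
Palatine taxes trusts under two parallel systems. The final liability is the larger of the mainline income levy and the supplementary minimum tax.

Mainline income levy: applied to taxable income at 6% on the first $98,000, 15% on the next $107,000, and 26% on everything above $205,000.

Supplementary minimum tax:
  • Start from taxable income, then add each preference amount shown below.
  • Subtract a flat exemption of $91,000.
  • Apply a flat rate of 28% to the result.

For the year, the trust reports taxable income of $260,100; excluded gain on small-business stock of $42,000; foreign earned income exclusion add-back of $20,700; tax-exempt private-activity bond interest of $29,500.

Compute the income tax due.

$73,164

Supplementary minimum tax:
  Adjusted income: $260,100 + $42,000 + $20,700 + $29,500 = $352,300
  Less exemption $91,000 → base $261,300
  $261,300 × 28% = $73,164

Mainline income levy:
  $98,000 × 6% = $5,880
  $107,000 × 15% = $16,050
  $55,100 × 26% = $14,326
  → $36,256

$73,164 > $36,256, so the supplementary minimum tax is the binding amount.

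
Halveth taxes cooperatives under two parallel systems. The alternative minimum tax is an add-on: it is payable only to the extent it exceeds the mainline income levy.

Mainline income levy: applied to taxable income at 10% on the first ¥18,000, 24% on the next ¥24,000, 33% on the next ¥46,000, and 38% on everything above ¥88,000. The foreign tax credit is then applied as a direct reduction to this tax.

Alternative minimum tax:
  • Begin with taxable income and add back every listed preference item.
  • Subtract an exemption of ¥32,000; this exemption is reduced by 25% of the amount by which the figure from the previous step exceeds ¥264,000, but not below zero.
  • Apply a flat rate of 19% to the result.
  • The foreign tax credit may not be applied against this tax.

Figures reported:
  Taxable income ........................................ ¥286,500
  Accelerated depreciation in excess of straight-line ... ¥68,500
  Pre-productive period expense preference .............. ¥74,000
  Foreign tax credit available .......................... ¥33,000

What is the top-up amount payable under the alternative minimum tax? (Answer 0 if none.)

Alternative minimum tax:
  Adjusted income: ¥286,500 + ¥68,500 + ¥74,000 = ¥429,000
  Exemption: 25% × (¥429,000 − ¥264,000) = ¥41,250 ≥ ¥32,000, so the exemption is fully phased out
  Base: ¥429,000 − ¥0 = ¥429,000
  ¥429,000 × 19% = ¥81,510

Mainline income levy:
  ¥18,000 × 10% = ¥1,800
  ¥24,000 × 24% = ¥5,760
  ¥46,000 × 33% = ¥15,180
  ¥198,500 × 38% = ¥75,430
  → ¥98,170
  Less foreign tax credit ¥33,000 → ¥65,170

Excess of alternative minimum tax over mainline income levy: ¥81,510 − ¥65,170 = ¥16,340.

¥16,340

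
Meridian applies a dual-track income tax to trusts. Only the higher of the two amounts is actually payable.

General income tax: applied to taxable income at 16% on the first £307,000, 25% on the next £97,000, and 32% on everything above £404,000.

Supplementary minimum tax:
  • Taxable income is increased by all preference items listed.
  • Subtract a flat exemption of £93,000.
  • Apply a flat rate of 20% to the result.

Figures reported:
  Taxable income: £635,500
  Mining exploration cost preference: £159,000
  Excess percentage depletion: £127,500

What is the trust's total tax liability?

General income tax:
  £307,000 × 16% = £49,120
  £97,000 × 25% = £24,250
  £231,500 × 32% = £74,080
  → £147,450

Supplementary minimum tax:
  Adjusted income: £635,500 + £159,000 + £127,500 = £922,000
  Less exemption £93,000 → base £829,000
  £829,000 × 20% = £165,800

£165,800 > £147,450, so the supplementary minimum tax is the binding amount.

£165,800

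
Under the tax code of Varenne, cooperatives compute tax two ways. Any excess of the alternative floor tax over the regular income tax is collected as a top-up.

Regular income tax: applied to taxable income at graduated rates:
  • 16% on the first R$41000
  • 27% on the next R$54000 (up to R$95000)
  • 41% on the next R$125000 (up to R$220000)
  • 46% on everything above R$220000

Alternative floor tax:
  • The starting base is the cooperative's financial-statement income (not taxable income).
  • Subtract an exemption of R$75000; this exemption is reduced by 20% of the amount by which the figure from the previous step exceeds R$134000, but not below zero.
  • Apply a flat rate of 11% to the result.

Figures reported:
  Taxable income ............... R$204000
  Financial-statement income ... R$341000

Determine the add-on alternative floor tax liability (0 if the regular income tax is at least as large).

R$0

Alternative floor tax:
  Base (financial-statement income): R$341000
  Exemption: R$75000 − 20% × (R$341000 − R$134000) = R$75000 − R$41400 = R$33600
  Base: R$341000 − R$33600 = R$307400
  R$307400 × 11% = R$33814

Regular income tax:
  R$41000 × 16% = R$6560
  R$54000 × 27% = R$14580
  R$109000 × 41% = R$44690
  → R$65830

R$33814 ≤ R$65830, so no add-on is due.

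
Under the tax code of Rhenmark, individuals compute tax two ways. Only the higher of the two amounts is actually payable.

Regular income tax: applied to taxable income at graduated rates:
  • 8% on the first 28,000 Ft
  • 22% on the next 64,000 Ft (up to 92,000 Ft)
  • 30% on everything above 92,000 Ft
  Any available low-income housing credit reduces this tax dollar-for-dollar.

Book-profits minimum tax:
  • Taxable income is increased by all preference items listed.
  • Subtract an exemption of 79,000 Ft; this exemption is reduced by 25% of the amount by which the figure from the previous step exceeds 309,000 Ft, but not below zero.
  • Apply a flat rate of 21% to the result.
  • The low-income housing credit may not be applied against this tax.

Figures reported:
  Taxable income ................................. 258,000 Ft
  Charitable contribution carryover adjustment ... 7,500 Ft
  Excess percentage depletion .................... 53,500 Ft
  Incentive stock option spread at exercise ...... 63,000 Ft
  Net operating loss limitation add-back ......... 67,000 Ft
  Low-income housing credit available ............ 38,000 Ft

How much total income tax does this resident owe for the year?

85,050 Ft

Book-profits minimum tax:
  Adjusted income: 258,000 Ft + 7,500 Ft + 53,500 Ft + 63,000 Ft + 67,000 Ft = 449,000 Ft
  Exemption: 79,000 Ft − 25% × (449,000 Ft − 309,000 Ft) = 79,000 Ft − 35,000 Ft = 44,000 Ft
  Base: 449,000 Ft − 44,000 Ft = 405,000 Ft
  405,000 Ft × 21% = 85,050 Ft

Regular income tax:
  28,000 Ft × 8% = 2,240 Ft
  64,000 Ft × 22% = 14,080 Ft
  166,000 Ft × 30% = 49,800 Ft
  → 66,120 Ft
  Less low-income housing credit 38,000 Ft → 28,120 Ft

85,050 Ft > 28,120 Ft, so the book-profits minimum tax is the binding amount.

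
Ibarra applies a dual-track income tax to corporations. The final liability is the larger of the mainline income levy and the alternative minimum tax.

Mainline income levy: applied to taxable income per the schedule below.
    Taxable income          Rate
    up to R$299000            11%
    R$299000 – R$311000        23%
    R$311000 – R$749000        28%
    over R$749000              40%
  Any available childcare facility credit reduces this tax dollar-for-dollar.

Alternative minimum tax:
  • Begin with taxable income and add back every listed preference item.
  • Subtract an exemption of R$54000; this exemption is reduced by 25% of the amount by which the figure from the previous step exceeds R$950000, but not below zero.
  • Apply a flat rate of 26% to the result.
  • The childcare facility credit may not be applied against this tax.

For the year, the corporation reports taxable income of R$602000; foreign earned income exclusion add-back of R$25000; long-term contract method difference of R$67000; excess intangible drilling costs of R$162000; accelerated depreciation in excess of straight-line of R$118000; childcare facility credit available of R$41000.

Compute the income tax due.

Alternative minimum tax:
  Adjusted income: R$602000 + R$25000 + R$67000 + R$162000 + R$118000 = R$974000
  Exemption: R$54000 − 25% × (R$974000 − R$950000) = R$54000 − R$6000 = R$48000
  Base: R$974000 − R$48000 = R$926000
  R$926000 × 26% = R$240760

Mainline income levy:
  R$299000 × 11% = R$32890
  R$12000 × 23% = R$2760
  R$291000 × 28% = R$81480
  → R$117130
  Less childcare facility credit R$41000 → R$76130

R$240760 > R$76130, so the alternative minimum tax is the binding amount.

R$240760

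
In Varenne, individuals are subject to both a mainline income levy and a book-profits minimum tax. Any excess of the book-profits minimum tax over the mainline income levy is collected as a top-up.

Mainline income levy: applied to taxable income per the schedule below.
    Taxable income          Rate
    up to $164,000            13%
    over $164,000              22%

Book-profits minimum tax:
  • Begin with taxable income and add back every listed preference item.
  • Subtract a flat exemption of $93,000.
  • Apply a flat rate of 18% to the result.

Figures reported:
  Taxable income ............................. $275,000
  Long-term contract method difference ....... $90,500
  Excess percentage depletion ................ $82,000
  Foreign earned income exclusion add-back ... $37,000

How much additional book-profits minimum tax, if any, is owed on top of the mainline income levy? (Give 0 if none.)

$24,730

Mainline income levy:
  $164,000 × 13% = $21,320
  $111,000 × 22% = $24,420
  → $45,740

Book-profits minimum tax:
  Adjusted income: $275,000 + $90,500 + $82,000 + $37,000 = $484,500
  Less exemption $93,000 → base $391,500
  $391,500 × 18% = $70,470

Excess of book-profits minimum tax over mainline income levy: $70,470 − $45,740 = $24,730.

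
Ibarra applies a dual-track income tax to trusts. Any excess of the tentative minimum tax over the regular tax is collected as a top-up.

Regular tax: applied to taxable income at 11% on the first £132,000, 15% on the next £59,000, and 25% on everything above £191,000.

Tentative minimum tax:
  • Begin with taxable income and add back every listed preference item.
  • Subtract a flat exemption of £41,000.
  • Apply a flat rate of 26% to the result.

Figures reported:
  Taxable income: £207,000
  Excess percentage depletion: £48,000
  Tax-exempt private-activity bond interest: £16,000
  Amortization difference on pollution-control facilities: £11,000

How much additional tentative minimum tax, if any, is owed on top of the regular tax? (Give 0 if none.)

£35,290

Tentative minimum tax:
  Adjusted income: £207,000 + £48,000 + £16,000 + £11,000 = £282,000
  Less exemption £41,000 → base £241,000
  £241,000 × 26% = £62,660

Regular tax:
  £132,000 × 11% = £14,520
  £59,000 × 15% = £8,850
  £16,000 × 25% = £4,000
  → £27,370

Excess of tentative minimum tax over regular tax: £62,660 − £27,370 = £35,290.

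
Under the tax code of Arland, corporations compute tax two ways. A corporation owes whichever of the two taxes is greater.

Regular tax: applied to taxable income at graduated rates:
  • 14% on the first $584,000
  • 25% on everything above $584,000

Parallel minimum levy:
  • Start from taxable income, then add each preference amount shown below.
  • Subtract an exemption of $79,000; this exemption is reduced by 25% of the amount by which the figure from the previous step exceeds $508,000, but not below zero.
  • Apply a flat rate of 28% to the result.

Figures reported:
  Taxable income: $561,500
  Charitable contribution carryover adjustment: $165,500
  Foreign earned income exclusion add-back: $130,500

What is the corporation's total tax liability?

$240,100

Parallel minimum levy:
  Adjusted income: $561,500 + $165,500 + $130,500 = $857,500
  Exemption: 25% × ($857,500 − $508,000) = $87,375 ≥ $79,000, so the exemption is fully phased out
  Base: $857,500 − $0 = $857,500
  $857,500 × 28% = $240,100

Regular tax:
  $561,500 × 14% = $78,610

$240,100 > $78,610, so the parallel minimum levy is the binding amount.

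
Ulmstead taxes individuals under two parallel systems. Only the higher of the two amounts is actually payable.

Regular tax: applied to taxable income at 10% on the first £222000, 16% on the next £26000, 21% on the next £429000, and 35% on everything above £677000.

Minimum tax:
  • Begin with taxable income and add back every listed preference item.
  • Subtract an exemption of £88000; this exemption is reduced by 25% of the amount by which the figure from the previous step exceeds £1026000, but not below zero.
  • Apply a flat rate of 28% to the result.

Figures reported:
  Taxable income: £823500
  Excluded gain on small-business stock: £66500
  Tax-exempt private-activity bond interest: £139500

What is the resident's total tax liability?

£263865

Regular tax:
  £222000 × 10% = £22200
  £26000 × 16% = £4160
  £429000 × 21% = £90090
  £146500 × 35% = £51275
  → £167725

Minimum tax:
  Adjusted income: £823500 + £66500 + £139500 = £1029500
  Exemption: £88000 − 25% × (£1029500 − £1026000) = £88000 − £875 = £87125
  Base: £1029500 − £87125 = £942375
  £942375 × 28% = £263865

£263865 > £167725, so the minimum tax is the binding amount.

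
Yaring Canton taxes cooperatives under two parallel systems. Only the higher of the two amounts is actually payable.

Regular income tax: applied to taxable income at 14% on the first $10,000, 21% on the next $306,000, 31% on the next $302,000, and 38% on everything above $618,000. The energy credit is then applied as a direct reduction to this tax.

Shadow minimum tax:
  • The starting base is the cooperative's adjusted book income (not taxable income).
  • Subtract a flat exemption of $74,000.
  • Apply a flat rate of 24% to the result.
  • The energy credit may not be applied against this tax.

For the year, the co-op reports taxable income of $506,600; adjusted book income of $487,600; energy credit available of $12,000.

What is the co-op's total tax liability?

$112,746

Shadow minimum tax:
  Base (adjusted book income): $487,600
  Less exemption $74,000 → base $413,600
  $413,600 × 24% = $99,264

Regular income tax:
  $10,000 × 14% = $1,400
  $306,000 × 21% = $64,260
  $190,600 × 31% = $59,086
  → $124,746
  Less energy credit $12,000 → $112,746

$112,746 > $99,264, so the regular income tax governs.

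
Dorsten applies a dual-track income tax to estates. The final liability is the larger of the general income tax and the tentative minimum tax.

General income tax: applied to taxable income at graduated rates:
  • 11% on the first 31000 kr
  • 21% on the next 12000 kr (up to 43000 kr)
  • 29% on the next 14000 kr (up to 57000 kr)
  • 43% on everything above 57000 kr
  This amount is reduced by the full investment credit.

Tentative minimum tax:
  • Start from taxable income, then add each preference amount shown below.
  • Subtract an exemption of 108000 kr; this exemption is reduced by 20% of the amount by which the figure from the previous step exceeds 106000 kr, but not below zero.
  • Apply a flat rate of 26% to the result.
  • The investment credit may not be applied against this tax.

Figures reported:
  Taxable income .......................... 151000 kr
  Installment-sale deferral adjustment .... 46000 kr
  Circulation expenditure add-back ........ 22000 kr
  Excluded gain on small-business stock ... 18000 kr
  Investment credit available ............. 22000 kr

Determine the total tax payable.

40352 kr

Tentative minimum tax:
  Adjusted income: 151000 kr + 46000 kr + 22000 kr + 18000 kr = 237000 kr
  Exemption: 108000 kr − 20% × (237000 kr − 106000 kr) = 108000 kr − 26200 kr = 81800 kr
  Base: 237000 kr − 81800 kr = 155200 kr
  155200 kr × 26% = 40352 kr

General income tax:
  31000 kr × 11% = 3410 kr
  12000 kr × 21% = 2520 kr
  14000 kr × 29% = 4060 kr
  94000 kr × 43% = 40420 kr
  → 50410 kr
  Less investment credit 22000 kr → 28410 kr

40352 kr > 28410 kr, so the tentative minimum tax is the binding amount.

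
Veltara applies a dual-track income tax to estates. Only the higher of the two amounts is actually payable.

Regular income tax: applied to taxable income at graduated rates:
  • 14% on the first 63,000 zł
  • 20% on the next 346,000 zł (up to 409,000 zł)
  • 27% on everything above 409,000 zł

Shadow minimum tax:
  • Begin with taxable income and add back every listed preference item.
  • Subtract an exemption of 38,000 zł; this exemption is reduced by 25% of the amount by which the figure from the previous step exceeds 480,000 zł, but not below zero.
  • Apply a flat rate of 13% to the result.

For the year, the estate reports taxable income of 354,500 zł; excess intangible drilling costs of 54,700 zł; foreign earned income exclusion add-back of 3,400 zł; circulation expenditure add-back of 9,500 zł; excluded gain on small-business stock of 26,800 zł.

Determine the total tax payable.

67,120 zł

Regular income tax:
  63,000 zł × 14% = 8,820 zł
  291,500 zł × 20% = 58,300 zł
  → 67,120 zł

Shadow minimum tax:
  Adjusted income: 354,500 zł + 54,700 zł + 3,400 zł + 9,500 zł + 26,800 zł = 448,900 zł
  Exemption: 448,900 zł ≤ 480,000 zł, so full 38,000 zł applies
  Base: 448,900 zł − 38,000 zł = 410,900 zł
  410,900 zł × 13% = 53,417 zł

67,120 zł > 53,417 zł, so the regular income tax governs.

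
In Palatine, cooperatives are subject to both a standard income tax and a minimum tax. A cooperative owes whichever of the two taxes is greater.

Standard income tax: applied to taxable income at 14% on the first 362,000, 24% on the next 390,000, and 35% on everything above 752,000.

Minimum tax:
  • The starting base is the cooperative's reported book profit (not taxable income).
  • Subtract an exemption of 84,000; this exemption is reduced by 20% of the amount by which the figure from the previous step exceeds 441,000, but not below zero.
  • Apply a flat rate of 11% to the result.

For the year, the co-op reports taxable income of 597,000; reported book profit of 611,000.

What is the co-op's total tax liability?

107,080

Minimum tax:
  Base (reported book profit): 611,000
  Exemption: 84,000 − 20% × (611,000 − 441,000) = 84,000 − 34,000 = 50,000
  Base: 611,000 − 50,000 = 561,000
  561,000 × 11% = 61,710

Standard income tax:
  362,000 × 14% = 50,680
  235,000 × 24% = 56,400
  → 107,080

107,080 > 61,710, so the standard income tax governs.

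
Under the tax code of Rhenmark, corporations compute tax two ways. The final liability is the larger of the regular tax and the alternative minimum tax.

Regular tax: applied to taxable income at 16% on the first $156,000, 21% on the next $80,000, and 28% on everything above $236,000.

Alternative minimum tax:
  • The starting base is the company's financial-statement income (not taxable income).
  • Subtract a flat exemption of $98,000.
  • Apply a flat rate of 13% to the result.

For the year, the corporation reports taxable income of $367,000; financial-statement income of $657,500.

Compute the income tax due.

Regular tax:
  $156,000 × 16% = $24,960
  $80,000 × 21% = $16,800
  $131,000 × 28% = $36,680
  → $78,440

Alternative minimum tax:
  Base (financial-statement income): $657,500
  Less exemption $98,000 → base $559,500
  $559,500 × 13% = $72,735

$78,440 > $72,735, so the regular tax governs.

$78,440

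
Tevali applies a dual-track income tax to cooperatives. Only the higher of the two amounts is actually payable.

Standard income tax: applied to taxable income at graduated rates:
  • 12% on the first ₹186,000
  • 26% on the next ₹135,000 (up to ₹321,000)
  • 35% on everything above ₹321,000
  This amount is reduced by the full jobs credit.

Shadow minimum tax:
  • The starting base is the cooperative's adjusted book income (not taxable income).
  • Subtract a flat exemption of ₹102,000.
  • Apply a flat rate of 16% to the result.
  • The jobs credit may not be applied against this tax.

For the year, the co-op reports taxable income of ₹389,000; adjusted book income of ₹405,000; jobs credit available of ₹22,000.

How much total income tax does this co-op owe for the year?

₹59,220

Shadow minimum tax:
  Base (adjusted book income): ₹405,000
  Less exemption ₹102,000 → base ₹303,000
  ₹303,000 × 16% = ₹48,480

Standard income tax:
  ₹186,000 × 12% = ₹22,320
  ₹135,000 × 26% = ₹35,100
  ₹68,000 × 35% = ₹23,800
  → ₹81,220
  Less jobs credit ₹22,000 → ₹59,220

₹59,220 > ₹48,480, so the standard income tax governs.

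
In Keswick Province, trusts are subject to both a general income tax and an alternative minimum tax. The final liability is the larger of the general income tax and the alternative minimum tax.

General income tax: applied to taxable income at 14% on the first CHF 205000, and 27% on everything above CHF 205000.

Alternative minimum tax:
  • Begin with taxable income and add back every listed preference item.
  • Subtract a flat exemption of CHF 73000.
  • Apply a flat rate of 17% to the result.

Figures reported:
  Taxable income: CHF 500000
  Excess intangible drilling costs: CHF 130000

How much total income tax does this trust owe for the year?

Alternative minimum tax:
  Adjusted income: CHF 500000 + CHF 130000 = CHF 630000
  Less exemption CHF 73000 → base CHF 557000
  CHF 557000 × 17% = CHF 94690

General income tax:
  CHF 205000 × 14% = CHF 28700
  CHF 295000 × 27% = CHF 79650
  → CHF 108350

CHF 108350 > CHF 94690, so the general income tax governs.

CHF 108350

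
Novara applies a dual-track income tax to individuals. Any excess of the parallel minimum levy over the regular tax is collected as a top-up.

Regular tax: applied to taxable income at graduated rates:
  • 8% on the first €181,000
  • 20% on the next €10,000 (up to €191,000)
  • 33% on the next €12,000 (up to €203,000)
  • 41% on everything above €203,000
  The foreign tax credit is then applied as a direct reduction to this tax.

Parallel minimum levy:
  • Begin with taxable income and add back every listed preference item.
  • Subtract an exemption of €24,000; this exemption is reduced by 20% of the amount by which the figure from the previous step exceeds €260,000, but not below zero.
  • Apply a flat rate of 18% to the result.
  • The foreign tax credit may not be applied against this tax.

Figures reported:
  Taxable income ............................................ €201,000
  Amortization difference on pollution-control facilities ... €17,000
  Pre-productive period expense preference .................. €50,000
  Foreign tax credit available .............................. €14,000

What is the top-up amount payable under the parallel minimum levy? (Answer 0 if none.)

Regular tax:
  €181,000 × 8% = €14,480
  €10,000 × 20% = €2,000
  €10,000 × 33% = €3,300
  → €19,780
  Less foreign tax credit €14,000 → €5,780

Parallel minimum levy:
  Adjusted income: €201,000 + €17,000 + €50,000 = €268,000
  Exemption: €24,000 − 20% × (€268,000 − €260,000) = €24,000 − €1,600 = €22,400
  Base: €268,000 − €22,400 = €245,600
  €245,600 × 18% = €44,208

Excess of parallel minimum levy over regular tax: €44,208 − €5,780 = €38,428.

€38,428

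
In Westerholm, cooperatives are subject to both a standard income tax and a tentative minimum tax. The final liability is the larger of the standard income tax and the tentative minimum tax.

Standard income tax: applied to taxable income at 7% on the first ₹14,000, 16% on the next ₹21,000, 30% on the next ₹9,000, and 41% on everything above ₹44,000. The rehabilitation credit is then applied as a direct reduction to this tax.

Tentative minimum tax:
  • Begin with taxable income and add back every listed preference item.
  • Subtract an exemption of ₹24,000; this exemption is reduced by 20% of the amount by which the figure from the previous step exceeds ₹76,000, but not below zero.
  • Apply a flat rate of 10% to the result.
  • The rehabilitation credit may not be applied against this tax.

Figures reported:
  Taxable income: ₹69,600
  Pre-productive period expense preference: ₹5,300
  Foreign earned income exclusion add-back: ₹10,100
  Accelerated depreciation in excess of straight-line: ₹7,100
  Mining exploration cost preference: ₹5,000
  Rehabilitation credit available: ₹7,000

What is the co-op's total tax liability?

₹10,536

Tentative minimum tax:
  Adjusted income: ₹69,600 + ₹5,300 + ₹10,100 + ₹7,100 + ₹5,000 = ₹97,100
  Exemption: ₹24,000 − 20% × (₹97,100 − ₹76,000) = ₹24,000 − ₹4,220 = ₹19,780
  Base: ₹97,100 − ₹19,780 = ₹77,320
  ₹77,320 × 10% = ₹7,732

Standard income tax:
  ₹14,000 × 7% = ₹980
  ₹21,000 × 16% = ₹3,360
  ₹9,000 × 30% = ₹2,700
  ₹25,600 × 41% = ₹10,496
  → ₹17,536
  Less rehabilitation credit ₹7,000 → ₹10,536

₹10,536 > ₹7,732, so the standard income tax governs.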